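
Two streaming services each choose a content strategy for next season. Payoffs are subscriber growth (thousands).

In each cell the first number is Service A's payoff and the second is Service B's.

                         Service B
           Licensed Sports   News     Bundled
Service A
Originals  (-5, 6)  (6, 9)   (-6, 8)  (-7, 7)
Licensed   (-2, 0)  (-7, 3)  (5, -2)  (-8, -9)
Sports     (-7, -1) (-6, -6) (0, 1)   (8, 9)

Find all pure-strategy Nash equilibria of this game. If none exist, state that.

For each strategy profile, look for a profitable unilateral deviation.
(Originals, Licensed): Service A can switch to Licensed (-5 → -2). Not NE.
(Originals, Sports): Service A gets 6, best alternative -6; Service B gets 9, best alternative 8. No profitable deviation — NE.
(Originals, News): Service A can switch to Licensed (-6 → 5). Not NE.
(Originals, Bundled): Service A can switch to Sports (-7 → 8). Not NE.
(Licensed, Licensed): Service B can switch to Sports (0 → 3). Not NE.
(Licensed, Sports): Service A can switch to Originals (-7 → 6). Not NE.
(Licensed, News): Service B can switch to Licensed (-2 → 0). Not NE.
(Sports, Bundled): Service A gets 8, best alternative -7; Service B gets 9, best alternative 1. No profitable deviation — NE.
(The remaining 4 profiles each have a profitable deviation by the same check.)

Pure-strategy Nash equilibria: (Originals, Sports) and (Sports, Bundled)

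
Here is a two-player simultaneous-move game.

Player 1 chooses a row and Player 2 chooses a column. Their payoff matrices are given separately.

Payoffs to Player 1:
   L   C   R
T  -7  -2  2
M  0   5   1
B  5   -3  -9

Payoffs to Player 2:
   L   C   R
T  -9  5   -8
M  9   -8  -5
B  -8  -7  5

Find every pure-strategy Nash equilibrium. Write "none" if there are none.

This game has no pure Nash equilibrium.

Player 1 against L: payoffs -7, 0, 5 → best response B.
Player 1 against C: payoffs -2, 5, -3 → best response M.
Player 1 against R: payoffs 2, 1, -9 → best response T.
Player 2 against T: payoffs -9, 5, -8 → best response C.
Player 2 against M: payoffs 9, -8, -5 → best response L.
Player 2 against B: payoffs -8, -7, 5 → best response R.
No profile is a mutual best response for all players.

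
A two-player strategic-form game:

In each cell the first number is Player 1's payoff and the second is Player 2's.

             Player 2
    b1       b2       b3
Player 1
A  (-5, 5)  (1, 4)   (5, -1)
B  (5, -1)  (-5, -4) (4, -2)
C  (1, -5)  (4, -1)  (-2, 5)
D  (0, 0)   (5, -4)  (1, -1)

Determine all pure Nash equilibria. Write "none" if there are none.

(B, b1)

Player 1 against b1: payoffs -5, 5, 1, 0 → best response B.
Player 1 against b2: payoffs 1, -5, 4, 5 → best response D.
Player 1 against b3: payoffs 5, 4, -2, 1 → best response A.
Player 2 against A: payoffs 5, 4, -1 → best response b1.
Player 2 against B: payoffs -1, -4, -2 → best response b1.
Player 2 against C: payoffs -5, -1, 5 → best response b3.
Player 2 against D: payoffs 0, -4, -1 → best response b1.
Mutual best responses: (B, b1).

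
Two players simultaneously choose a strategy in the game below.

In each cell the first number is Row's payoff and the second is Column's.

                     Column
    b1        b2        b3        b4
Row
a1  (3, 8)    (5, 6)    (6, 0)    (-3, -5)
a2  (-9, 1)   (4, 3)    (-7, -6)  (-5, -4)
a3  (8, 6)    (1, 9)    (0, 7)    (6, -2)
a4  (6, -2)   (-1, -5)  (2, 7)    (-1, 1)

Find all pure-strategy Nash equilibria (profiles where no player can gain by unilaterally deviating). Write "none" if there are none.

Row against b1: payoffs 3, -9, 8, 6 → best response a3.
Row against b2: payoffs 5, 4, 1, -1 → best response a1.
Row against b3: payoffs 6, -7, 0, 2 → best response a1.
Row against b4: payoffs -3, -5, 6, -1 → best response a3.
Column against a1: payoffs 8, 6, 0, -5 → best response b1.
Column against a2: payoffs 1, 3, -6, -4 → best response b2.
Column against a3: payoffs 6, 9, 7, -2 → best response b2.
Column against a4: payoffs -2, -5, 7, 1 → best response b3.
No profile is a mutual best response for all players.

No pure-strategy Nash equilibrium.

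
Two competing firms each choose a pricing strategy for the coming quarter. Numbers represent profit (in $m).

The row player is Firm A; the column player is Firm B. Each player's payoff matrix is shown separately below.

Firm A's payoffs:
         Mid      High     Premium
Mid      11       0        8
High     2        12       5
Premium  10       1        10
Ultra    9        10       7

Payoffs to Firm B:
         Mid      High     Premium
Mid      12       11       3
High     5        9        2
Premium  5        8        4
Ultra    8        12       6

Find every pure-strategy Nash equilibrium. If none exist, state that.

(Mid, Mid) and (High, High)

Firm A against Mid: payoffs 11, 2, 10, 9 → best response Mid.
Firm A against High: payoffs 0, 12, 1, 10 → best response High.
Firm A against Premium: payoffs 8, 5, 10, 7 → best response Premium.
Firm B against Mid: payoffs 12, 11, 3 → best response Mid.
Firm B against High: payoffs 5, 9, 2 → best response High.
Firm B against Premium: payoffs 5, 8, 4 → best response High.
Firm B against Ultra: payoffs 8, 12, 6 → best response High.
Mutual best responses: (Mid, Mid); (High, High).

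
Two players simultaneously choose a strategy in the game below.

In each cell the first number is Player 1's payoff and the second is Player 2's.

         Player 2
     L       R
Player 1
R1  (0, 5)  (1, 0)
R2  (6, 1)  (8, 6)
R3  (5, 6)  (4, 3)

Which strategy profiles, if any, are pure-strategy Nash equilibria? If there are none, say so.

Player 1 against L: payoffs 0, 6, 5 → best response R2.
Player 1 against R: payoffs 1, 8, 4 → best response R2.
Player 2 against R1: payoffs 5, 0 → best response L.
Player 2 against R2: payoffs 1, 6 → best response R.
Player 2 against R3: payoffs 6, 3 → best response L.
Mutual best responses: (R2, R).

Pure NE: (R2, R)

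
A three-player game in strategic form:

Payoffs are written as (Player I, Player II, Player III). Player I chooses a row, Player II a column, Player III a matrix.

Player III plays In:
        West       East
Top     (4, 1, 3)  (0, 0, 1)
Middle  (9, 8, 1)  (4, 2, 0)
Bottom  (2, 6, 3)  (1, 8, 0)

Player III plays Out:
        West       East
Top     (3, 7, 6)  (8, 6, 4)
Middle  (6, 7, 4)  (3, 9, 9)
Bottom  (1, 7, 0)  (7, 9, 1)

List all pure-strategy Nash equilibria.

(Top, West, In): Player I can switch to Middle (4 → 9). Not NE.
(Top, West, Out): Player I can switch to Middle (3 → 6). Not NE.
(Top, East, In): Player I can switch to Middle (0 → 4). Not NE.
(Top, East, Out): Player II can switch to West (6 → 7). Not NE.
(Middle, West, In): Player III can switch to Out (1 → 4). Not NE.
(Middle, West, Out): Player II can switch to East (7 → 9). Not NE.
(Middle, East, In): Player II can switch to West (2 → 8). Not NE.
(Middle, East, Out): Player I can switch to Top (3 → 8). Not NE.
(The remaining 4 profiles each have a profitable deviation by the same check.)

No pure-strategy Nash equilibrium.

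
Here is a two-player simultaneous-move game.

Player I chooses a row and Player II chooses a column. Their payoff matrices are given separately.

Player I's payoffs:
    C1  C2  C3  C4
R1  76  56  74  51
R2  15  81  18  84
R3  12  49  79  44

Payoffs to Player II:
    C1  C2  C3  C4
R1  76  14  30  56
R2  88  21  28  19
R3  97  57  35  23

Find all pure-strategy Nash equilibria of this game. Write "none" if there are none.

(R1, C1)

For each strategy profile, look for a profitable unilateral deviation.
(R1, C1): Player I gets 76, best alternative 15; Player II gets 76, best alternative 56. No profitable deviation — NE.
(R1, C2): Player I can switch to R2 (56 → 81). Not NE.
(R1, C3): Player I can switch to R3 (74 → 79). Not NE.
(R1, C4): Player I can switch to R2 (51 → 84). Not NE.
(R2, C1): Player I can switch to R1 (15 → 76). Not NE.
(R2, C2): Player II can switch to C1 (21 → 88). Not NE.
(R2, C3): Player I can switch to R1 (18 → 74). Not NE.
(The remaining 5 profiles each have a profitable deviation by the same check.)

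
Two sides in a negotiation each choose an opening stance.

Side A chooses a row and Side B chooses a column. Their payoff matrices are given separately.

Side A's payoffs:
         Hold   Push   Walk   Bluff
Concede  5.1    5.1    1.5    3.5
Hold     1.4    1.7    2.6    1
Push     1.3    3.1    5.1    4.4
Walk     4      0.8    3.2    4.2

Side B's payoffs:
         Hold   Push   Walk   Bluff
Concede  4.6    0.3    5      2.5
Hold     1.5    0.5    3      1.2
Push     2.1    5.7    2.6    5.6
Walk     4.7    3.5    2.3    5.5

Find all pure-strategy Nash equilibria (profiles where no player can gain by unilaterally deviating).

There is no pure-strategy Nash equilibrium.

(Concede, Hold): Side B can switch to Walk (4.6 → 5). Not NE.
(Concede, Push): Side B can switch to Hold (0.3 → 4.6). Not NE.
(Concede, Walk): Side A can switch to Hold (1.5 → 2.6). Not NE.
(Concede, Bluff): Side A can switch to Push (3.5 → 4.4). Not NE.
(Hold, Hold): Side A can switch to Concede (1.4 → 5.1). Not NE.
(Hold, Push): Side A can switch to Concede (1.7 → 5.1). Not NE.
(Hold, Walk): Side A can switch to Push (2.6 → 5.1). Not NE.
(Hold, Bluff): Side A can switch to Concede (1 → 3.5). Not NE.
(Push, Hold): Side A can switch to Concede (1.3 → 5.1). Not NE.
(Push, Push): Side A can switch to Concede (3.1 → 5.1). Not NE.
(The remaining 6 profiles each have a profitable deviation by the same check.)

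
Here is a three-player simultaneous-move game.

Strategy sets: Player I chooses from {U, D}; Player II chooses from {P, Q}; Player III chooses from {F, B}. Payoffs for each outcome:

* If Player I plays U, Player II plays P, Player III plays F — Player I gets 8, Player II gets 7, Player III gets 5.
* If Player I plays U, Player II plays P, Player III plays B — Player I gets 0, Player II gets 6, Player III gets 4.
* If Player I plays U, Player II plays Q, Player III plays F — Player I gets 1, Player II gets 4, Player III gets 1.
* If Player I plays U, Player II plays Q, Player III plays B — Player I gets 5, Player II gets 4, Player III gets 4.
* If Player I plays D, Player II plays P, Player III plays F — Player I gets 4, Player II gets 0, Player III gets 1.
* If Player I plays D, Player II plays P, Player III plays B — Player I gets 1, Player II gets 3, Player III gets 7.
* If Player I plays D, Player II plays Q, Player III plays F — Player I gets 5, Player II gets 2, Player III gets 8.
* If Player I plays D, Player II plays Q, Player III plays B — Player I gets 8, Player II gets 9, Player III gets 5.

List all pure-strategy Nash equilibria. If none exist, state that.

(U, P, F): Player I gets 8, best alternative 4; Player II gets 7, best alternative 4; Player III gets 5, best alternative 4. No profitable deviation — NE.
(U, P, B): Player I can switch to D (0 → 1). Not NE.
(U, Q, F): Player I can switch to D (1 → 5). Not NE.
(U, Q, B): Player I can switch to D (5 → 8). Not NE.
(D, P, F): Player I can switch to U (4 → 8). Not NE.
(D, P, B): Player II can switch to Q (3 → 9). Not NE.
(D, Q, F): Player I gets 5, best alternative 1; Player II gets 2, best alternative 0; Player III gets 8, best alternative 5. No profitable deviation — NE.
(D, Q, B): Player III can switch to F (5 → 8). Not NE.

(U, P, F), (D, Q, F)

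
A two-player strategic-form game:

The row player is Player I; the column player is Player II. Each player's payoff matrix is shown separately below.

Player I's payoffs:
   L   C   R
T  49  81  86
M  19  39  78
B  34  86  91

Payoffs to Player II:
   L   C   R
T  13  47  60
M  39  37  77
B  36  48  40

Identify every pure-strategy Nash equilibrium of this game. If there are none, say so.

(T, L): Player II can switch to C (13 → 47). Not NE.
(T, C): Player I can switch to B (81 → 86). Not NE.
(T, R): Player I can switch to B (86 → 91). Not NE.
(M, L): Player I can switch to T (19 → 49). Not NE.
(M, C): Player I can switch to T (39 → 81). Not NE.
(M, R): Player I can switch to T (78 → 86). Not NE.
(B, L): Player I can switch to T (34 → 49). Not NE.
(B, C): Player I gets 86, best alternative 81; Player II gets 48, best alternative 40. No profitable deviation — NE.
(B, R): Player II can switch to C (40 → 48). Not NE.

The unique pure-strategy Nash equilibrium is (B, C).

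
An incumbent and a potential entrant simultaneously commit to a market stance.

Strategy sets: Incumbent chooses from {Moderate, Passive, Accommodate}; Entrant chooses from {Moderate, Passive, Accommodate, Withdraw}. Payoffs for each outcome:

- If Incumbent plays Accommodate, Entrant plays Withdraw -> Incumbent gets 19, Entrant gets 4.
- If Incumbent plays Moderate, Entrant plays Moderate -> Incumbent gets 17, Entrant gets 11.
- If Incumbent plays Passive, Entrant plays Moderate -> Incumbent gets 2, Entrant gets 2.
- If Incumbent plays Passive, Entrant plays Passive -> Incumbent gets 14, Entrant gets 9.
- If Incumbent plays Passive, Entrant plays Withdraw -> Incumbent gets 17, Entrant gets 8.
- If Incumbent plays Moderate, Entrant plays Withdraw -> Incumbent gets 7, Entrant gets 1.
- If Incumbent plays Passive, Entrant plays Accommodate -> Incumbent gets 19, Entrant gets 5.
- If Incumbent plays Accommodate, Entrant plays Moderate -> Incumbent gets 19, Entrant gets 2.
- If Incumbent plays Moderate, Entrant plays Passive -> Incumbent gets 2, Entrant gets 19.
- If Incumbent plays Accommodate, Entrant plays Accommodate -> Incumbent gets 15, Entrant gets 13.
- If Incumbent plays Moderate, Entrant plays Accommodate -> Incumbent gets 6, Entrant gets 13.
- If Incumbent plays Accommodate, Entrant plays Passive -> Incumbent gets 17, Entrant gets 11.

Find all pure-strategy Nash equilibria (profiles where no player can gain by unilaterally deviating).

No pure-strategy Nash equilibrium.

Mark each player's best response to every combination of opponents' strategies; a profile where every player is best-responding is a pure Nash equilibrium.
Incumbent against Moderate: payoffs 17, 2, 19 → best response Accommodate.
Incumbent against Passive: payoffs 2, 14, 17 → best response Accommodate.
Incumbent against Accommodate: payoffs 6, 19, 15 → best response Passive.
Incumbent against Withdraw: payoffs 7, 17, 19 → best response Accommodate.
Entrant against Moderate: payoffs 11, 19, 13, 1 → best response Passive.
Entrant against Passive: payoffs 2, 9, 5, 8 → best response Passive.
Entrant against Accommodate: payoffs 2, 11, 13, 4 → best response Accommodate.
No profile is a mutual best response for all players.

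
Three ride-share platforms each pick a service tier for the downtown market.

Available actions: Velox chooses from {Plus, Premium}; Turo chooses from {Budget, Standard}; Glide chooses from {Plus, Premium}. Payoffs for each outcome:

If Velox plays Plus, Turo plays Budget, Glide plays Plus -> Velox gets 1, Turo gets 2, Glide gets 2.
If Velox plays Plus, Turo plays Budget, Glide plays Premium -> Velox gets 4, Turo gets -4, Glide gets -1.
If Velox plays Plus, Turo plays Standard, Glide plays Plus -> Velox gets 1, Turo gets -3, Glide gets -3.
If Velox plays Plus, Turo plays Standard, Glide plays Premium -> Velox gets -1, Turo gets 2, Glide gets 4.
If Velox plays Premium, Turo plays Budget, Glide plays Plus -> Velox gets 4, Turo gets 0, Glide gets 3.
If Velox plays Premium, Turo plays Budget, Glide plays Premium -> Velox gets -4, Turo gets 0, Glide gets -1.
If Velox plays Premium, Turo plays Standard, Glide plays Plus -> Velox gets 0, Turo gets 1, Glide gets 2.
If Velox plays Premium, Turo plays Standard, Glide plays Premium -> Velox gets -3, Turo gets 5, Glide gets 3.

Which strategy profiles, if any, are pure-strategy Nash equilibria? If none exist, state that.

(Plus, Budget, Plus): Velox can switch to Premium (1 → 4). Not NE.
(Plus, Budget, Premium): Turo can switch to Standard (-4 → 2). Not NE.
(Plus, Standard, Plus): Turo can switch to Budget (-3 → 2). Not NE.
(Plus, Standard, Premium): Velox gets -1, best alternative -3; Turo gets 2, best alternative -4; Glide gets 4, best alternative -3. No profitable deviation — NE.
(Premium, Budget, Plus): Turo can switch to Standard (0 → 1). Not NE.
(Premium, Budget, Premium): Velox can switch to Plus (-4 → 4). Not NE.
(Premium, Standard, Plus): Velox can switch to Plus (0 → 1). Not NE.
(Premium, Standard, Premium): Velox can switch to Plus (-3 → -1). Not NE.

(Plus, Standard, Premium)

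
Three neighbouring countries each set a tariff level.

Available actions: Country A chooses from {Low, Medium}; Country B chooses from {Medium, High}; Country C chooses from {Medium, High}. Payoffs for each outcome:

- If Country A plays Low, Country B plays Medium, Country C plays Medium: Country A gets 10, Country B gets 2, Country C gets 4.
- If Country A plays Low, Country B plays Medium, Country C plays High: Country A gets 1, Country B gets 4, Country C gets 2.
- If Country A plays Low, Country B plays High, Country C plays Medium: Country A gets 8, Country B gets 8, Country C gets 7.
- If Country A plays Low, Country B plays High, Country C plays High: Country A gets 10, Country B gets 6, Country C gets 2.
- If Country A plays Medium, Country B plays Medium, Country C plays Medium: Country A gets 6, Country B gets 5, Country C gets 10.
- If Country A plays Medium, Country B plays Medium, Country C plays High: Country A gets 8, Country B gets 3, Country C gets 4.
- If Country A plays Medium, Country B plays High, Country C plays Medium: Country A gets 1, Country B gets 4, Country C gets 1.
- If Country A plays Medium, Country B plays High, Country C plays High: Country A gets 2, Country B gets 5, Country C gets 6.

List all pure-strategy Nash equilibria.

For each player, find the best response to each opponent profile; mutual best responses are the pure NE.
Country A against (Medium, Medium): payoffs 10, 6 → best response Low.
Country A against (Medium, High): payoffs 1, 8 → best response Medium.
Country A against (High, Medium): payoffs 8, 1 → best response Low.
Country A against (High, High): payoffs 10, 2 → best response Low.
Country B against (Low, Medium): payoffs 2, 8 → best response High.
Country B against (Low, High): payoffs 4, 6 → best response High.
Country B against (Medium, Medium): payoffs 5, 4 → best response Medium.
Country B against (Medium, High): payoffs 3, 5 → best response High.
Country C against (Low, Medium): payoffs 4, 2 → best response Medium.
Country C against (Low, High): payoffs 7, 2 → best response Medium.
Country C against (Medium, Medium): payoffs 10, 4 → best response Medium.
Country C against (Medium, High): payoffs 1, 6 → best response High.
Mutual best responses: (Low, High, Medium).

The unique pure-strategy Nash equilibrium is (Low, High, Medium).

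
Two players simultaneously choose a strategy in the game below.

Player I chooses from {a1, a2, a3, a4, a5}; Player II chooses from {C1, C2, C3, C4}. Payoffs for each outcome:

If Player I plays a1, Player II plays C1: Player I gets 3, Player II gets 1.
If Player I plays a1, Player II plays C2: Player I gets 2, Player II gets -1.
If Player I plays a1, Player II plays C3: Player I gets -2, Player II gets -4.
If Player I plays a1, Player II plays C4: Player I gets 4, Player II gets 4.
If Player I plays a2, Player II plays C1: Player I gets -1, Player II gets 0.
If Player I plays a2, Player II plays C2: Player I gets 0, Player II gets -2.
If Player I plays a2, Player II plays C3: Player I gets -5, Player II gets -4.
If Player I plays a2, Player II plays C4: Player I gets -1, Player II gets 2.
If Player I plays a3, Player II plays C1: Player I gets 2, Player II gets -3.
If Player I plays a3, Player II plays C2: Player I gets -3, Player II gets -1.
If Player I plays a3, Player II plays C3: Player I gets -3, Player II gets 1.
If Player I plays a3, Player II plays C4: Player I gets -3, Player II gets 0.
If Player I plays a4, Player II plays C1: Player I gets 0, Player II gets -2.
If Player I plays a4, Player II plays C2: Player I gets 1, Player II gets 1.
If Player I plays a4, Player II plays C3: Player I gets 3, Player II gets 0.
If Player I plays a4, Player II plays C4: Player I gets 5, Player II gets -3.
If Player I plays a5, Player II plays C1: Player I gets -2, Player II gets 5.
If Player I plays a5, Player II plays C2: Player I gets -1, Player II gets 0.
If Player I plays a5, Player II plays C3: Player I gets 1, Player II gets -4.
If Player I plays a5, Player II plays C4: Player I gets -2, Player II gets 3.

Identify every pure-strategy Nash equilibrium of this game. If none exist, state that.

Player I against C1: payoffs 3, -1, 2, 0, -2 → best response a1.
Player I against C2: payoffs 2, 0, -3, 1, -1 → best response a1.
Player I against C3: payoffs -2, -5, -3, 3, 1 → best response a4.
Player I against C4: payoffs 4, -1, -3, 5, -2 → best response a4.
Player II against a1: payoffs 1, -1, -4, 4 → best response C4.
Player II against a2: payoffs 0, -2, -4, 2 → best response C4.
Player II against a3: payoffs -3, -1, 1, 0 → best response C3.
Player II against a4: payoffs -2, 1, 0, -3 → best response C2.
Player II against a5: payoffs 5, 0, -4, 3 → best response C1.
No profile is a mutual best response for all players.

No pure-strategy Nash equilibrium.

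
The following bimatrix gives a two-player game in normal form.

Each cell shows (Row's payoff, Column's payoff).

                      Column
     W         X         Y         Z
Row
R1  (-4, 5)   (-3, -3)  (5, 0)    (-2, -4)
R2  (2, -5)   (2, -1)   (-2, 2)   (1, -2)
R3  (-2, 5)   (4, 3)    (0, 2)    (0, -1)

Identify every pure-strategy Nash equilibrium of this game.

No pure-strategy Nash equilibrium.

Row against W: payoffs -4, 2, -2 → best response R2.
Row against X: payoffs -3, 2, 4 → best response R3.
Row against Y: payoffs 5, -2, 0 → best response R1.
Row against Z: payoffs -2, 1, 0 → best response R2.
Column against R1: payoffs 5, -3, 0, -4 → best response W.
Column against R2: payoffs -5, -1, 2, -2 → best response Y.
Column against R3: payoffs 5, 3, 2, -1 → best response W.
No profile is a mutual best response for all players.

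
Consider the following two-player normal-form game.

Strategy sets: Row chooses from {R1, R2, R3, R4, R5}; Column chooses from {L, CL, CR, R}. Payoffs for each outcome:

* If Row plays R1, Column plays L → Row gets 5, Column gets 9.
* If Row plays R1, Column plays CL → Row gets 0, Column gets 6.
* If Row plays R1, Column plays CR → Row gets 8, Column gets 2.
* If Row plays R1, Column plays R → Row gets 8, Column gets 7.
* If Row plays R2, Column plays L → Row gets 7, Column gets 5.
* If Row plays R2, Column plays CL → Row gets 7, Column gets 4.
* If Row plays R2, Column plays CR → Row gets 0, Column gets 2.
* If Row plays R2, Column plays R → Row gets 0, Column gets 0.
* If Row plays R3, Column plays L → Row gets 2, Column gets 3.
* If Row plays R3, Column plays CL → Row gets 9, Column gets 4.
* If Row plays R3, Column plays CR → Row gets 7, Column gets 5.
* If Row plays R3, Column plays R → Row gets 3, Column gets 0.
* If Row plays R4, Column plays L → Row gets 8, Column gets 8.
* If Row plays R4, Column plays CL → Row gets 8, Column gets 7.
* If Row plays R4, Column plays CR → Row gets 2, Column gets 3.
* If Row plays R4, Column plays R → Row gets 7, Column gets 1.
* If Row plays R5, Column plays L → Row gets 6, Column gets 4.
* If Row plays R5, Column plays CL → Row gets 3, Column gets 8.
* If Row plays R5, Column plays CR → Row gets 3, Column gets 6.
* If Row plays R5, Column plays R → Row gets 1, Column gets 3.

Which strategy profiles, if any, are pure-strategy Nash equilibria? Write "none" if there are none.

(R4, L)

Row against L: payoffs 5, 7, 2, 8, 6 → best response R4.
Row against CL: payoffs 0, 7, 9, 8, 3 → best response R3.
Row against CR: payoffs 8, 0, 7, 2, 3 → best response R1.
Row against R: payoffs 8, 0, 3, 7, 1 → best response R1.
Column against R1: payoffs 9, 6, 2, 7 → best response L.
Column against R2: payoffs 5, 4, 2, 0 → best response L.
Column against R3: payoffs 3, 4, 5, 0 → best response CR.
Column against R4: payoffs 8, 7, 3, 1 → best response L.
Column against R5: payoffs 4, 8, 6, 3 → best response CL.
Mutual best responses: (R4, L).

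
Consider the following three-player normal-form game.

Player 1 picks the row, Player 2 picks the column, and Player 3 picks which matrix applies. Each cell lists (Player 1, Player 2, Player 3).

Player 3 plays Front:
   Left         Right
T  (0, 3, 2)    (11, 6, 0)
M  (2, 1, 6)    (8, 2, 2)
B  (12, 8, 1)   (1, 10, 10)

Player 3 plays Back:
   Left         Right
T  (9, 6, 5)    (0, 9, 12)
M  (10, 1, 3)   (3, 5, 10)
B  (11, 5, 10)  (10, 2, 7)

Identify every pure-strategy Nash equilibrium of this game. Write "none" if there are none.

Pure NE: (B, Left, Back)

(T, Left, Front): Player 1 can switch to M (0 → 2). Not NE.
(T, Left, Back): Player 1 can switch to M (9 → 10). Not NE.
(T, Right, Front): Player 3 can switch to Back (0 → 12). Not NE.
(T, Right, Back): Player 1 can switch to M (0 → 3). Not NE.
(M, Left, Front): Player 1 can switch to B (2 → 12). Not NE.
(M, Left, Back): Player 1 can switch to B (10 → 11). Not NE.
(M, Right, Front): Player 1 can switch to T (8 → 11). Not NE.
(M, Right, Back): Player 1 can switch to B (3 → 10). Not NE.
(B, Left, Back): Player 1 gets 11, best alternative 10; Player 2 gets 5, best alternative 2; Player 3 gets 10, best alternative 1. No profitable deviation — NE.
(The remaining 3 profiles each have a profitable deviation by the same check.)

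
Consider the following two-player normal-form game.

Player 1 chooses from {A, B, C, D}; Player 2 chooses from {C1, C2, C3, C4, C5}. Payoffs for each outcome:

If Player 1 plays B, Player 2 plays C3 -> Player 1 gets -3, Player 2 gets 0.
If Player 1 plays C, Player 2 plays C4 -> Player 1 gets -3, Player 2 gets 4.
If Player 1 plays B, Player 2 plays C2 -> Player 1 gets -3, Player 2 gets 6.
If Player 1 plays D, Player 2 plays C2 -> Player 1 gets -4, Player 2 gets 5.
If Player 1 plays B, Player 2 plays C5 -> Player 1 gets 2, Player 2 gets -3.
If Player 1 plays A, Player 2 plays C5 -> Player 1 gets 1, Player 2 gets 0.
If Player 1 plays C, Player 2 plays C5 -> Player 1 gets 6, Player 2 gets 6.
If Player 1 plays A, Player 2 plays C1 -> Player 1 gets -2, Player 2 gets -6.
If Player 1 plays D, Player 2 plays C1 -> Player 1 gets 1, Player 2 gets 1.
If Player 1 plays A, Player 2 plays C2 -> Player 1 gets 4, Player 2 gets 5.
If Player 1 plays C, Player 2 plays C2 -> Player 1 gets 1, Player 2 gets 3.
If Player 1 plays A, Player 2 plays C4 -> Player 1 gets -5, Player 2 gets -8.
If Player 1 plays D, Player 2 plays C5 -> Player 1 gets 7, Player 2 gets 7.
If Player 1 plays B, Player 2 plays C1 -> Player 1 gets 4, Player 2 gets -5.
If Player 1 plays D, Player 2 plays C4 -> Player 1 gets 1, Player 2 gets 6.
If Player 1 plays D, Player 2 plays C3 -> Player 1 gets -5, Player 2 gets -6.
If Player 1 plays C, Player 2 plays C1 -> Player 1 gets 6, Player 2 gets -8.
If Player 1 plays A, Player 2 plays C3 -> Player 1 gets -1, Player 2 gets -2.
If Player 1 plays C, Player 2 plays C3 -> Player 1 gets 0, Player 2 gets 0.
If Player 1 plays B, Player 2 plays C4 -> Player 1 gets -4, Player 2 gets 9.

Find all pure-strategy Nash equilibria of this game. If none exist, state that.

(A, C1): Player 1 can switch to B (-2 → 4). Not NE.
(A, C2): Player 1 gets 4, best alternative 1; Player 2 gets 5, best alternative 0. No profitable deviation — NE.
(A, C3): Player 1 can switch to C (-1 → 0). Not NE.
(A, C4): Player 1 can switch to B (-5 → -4). Not NE.
(A, C5): Player 1 can switch to B (1 → 2). Not NE.
(B, C1): Player 1 can switch to C (4 → 6). Not NE.
(B, C2): Player 1 can switch to A (-3 → 4). Not NE.
(D, C5): Player 1 gets 7, best alternative 6; Player 2 gets 7, best alternative 6. No profitable deviation — NE.
(The remaining 12 profiles each have a profitable deviation by the same check.)

(A, C2), (D, C5)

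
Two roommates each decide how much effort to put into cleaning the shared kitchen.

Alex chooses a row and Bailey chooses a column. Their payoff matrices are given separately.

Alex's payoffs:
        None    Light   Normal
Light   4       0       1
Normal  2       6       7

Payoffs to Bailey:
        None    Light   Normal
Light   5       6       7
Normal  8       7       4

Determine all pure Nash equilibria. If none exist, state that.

This game has no pure Nash equilibrium.

(Light, None): Bailey can switch to Light (5 → 6). Not NE.
(Light, Light): Alex can switch to Normal (0 → 6). Not NE.
(Light, Normal): Alex can switch to Normal (1 → 7). Not NE.
(Normal, None): Alex can switch to Light (2 → 4). Not NE.
(Normal, Light): Bailey can switch to None (7 → 8). Not NE.
(Normal, Normal): Bailey can switch to None (4 → 8). Not NE.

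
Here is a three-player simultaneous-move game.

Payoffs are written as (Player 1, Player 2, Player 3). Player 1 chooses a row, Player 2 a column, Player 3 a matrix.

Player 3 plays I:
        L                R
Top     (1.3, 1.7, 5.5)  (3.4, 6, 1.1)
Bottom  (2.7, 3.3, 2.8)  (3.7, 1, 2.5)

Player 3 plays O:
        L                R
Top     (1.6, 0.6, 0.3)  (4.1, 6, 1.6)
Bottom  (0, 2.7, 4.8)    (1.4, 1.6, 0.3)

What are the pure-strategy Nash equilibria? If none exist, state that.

(Top, L, I): Player 1 can switch to Bottom (1.3 → 2.7). Not NE.
(Top, L, O): Player 2 can switch to R (0.6 → 6). Not NE.
(Top, R, I): Player 1 can switch to Bottom (3.4 → 3.7). Not NE.
(Top, R, O): Player 1 gets 4.1, best alternative 1.4; Player 2 gets 6, best alternative 0.6; Player 3 gets 1.6, best alternative 1.1. No profitable deviation — NE.
(Bottom, L, I): Player 3 can switch to O (2.8 → 4.8). Not NE.
(Bottom, L, O): Player 1 can switch to Top (0 → 1.6). Not NE.
(Bottom, R, I): Player 2 can switch to L (1 → 3.3). Not NE.
(Bottom, R, O): Player 1 can switch to Top (1.4 → 4.1). Not NE.

(Top, R, O)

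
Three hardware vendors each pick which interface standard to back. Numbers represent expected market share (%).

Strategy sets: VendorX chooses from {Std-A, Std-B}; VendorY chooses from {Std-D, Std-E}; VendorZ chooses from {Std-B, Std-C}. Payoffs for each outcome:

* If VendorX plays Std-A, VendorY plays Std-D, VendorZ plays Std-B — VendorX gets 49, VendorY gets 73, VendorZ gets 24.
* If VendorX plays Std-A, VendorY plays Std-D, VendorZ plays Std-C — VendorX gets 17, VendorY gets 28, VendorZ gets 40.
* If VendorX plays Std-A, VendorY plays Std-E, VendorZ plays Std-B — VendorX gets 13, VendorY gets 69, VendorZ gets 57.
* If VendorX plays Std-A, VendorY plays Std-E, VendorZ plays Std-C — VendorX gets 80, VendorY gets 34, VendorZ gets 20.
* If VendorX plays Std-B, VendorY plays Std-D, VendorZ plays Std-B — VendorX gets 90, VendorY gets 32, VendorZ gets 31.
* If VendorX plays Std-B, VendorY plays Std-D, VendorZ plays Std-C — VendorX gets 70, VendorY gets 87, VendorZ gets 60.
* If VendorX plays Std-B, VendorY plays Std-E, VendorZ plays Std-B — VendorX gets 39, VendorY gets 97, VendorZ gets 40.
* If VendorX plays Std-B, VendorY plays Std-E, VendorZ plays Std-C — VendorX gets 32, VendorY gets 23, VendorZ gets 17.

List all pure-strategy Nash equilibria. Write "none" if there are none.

For each player, find the best response to each opponent profile; mutual best responses are the pure NE.
VendorX against (Std-D, Std-B): payoffs 49, 90 → best response Std-B.
VendorX against (Std-D, Std-C): payoffs 17, 70 → best response Std-B.
VendorX against (Std-E, Std-B): payoffs 13, 39 → best response Std-B.
VendorX against (Std-E, Std-C): payoffs 80, 32 → best response Std-A.
VendorY against (Std-A, Std-B): payoffs 73, 69 → best response Std-D.
VendorY against (Std-A, Std-C): payoffs 28, 34 → best response Std-E.
VendorY against (Std-B, Std-B): payoffs 32, 97 → best response Std-E.
VendorY against (Std-B, Std-C): payoffs 87, 23 → best response Std-D.
VendorZ against (Std-A, Std-D): payoffs 24, 40 → best response Std-C.
VendorZ against (Std-A, Std-E): payoffs 57, 20 → best response Std-B.
VendorZ against (Std-B, Std-D): payoffs 31, 60 → best response Std-C.
VendorZ against (Std-B, Std-E): payoffs 40, 17 → best response Std-B.
Mutual best responses: (Std-B, Std-D, Std-C); (Std-B, Std-E, Std-B).

Pure-strategy Nash equilibria: (Std-B, Std-D, Std-C); (Std-B, Std-E, Std-B)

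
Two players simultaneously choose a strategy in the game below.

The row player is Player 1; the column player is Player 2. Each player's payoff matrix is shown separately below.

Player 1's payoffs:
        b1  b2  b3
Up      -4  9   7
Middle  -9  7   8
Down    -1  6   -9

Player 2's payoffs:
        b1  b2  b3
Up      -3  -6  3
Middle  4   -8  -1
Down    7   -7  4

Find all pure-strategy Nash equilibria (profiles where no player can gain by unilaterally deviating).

Pure NE: (Down, b1)

Check each profile: it is a Nash equilibrium iff no player can strictly gain by switching unilaterally.
(Up, b1): Player 1 can switch to Down (-4 → -1). Not NE.
(Up, b2): Player 2 can switch to b1 (-6 → -3). Not NE.
(Up, b3): Player 1 can switch to Middle (7 → 8). Not NE.
(Middle, b1): Player 1 can switch to Up (-9 → -4). Not NE.
(Middle, b2): Player 1 can switch to Up (7 → 9). Not NE.
(Middle, b3): Player 2 can switch to b1 (-1 → 4). Not NE.
(Down, b1): Player 1 gets -1, best alternative -4; Player 2 gets 7, best alternative 4. No profitable deviation — NE.
(Down, b2): Player 1 can switch to Up (6 → 9). Not NE.
(Down, b3): Player 1 can switch to Up (-9 → 7). Not NE.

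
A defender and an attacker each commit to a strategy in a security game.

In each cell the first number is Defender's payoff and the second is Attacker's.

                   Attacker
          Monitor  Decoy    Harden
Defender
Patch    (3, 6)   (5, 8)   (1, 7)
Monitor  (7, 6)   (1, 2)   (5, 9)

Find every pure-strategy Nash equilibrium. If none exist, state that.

(Patch, Monitor): Defender can switch to Monitor (3 → 7). Not NE.
(Patch, Decoy): Defender gets 5, best alternative 1; Attacker gets 8, best alternative 7. No profitable deviation — NE.
(Patch, Harden): Defender can switch to Monitor (1 → 5). Not NE.
(Monitor, Monitor): Attacker can switch to Harden (6 → 9). Not NE.
(Monitor, Decoy): Defender can switch to Patch (1 → 5). Not NE.
(Monitor, Harden): Defender gets 5, best alternative 1; Attacker gets 9, best alternative 6. No profitable deviation — NE.

(Patch, Decoy), (Monitor, Harden)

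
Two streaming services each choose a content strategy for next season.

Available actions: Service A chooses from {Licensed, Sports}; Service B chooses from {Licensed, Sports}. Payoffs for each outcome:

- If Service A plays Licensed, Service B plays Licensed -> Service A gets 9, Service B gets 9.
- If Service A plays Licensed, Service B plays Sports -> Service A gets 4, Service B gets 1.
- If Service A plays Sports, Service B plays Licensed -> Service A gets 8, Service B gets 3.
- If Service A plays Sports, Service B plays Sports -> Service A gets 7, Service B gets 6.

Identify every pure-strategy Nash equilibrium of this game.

(Licensed, Licensed) and (Sports, Sports)

Mark each player's best response to every combination of opponents' strategies; a profile where every player is best-responding is a pure Nash equilibrium.
Service A against Licensed: payoffs 9, 8 → best response Licensed.
Service A against Sports: payoffs 4, 7 → best response Sports.
Service B against Licensed: payoffs 9, 1 → best response Licensed.
Service B against Sports: payoffs 3, 6 → best response Sports.
Mutual best responses: (Licensed, Licensed); (Sports, Sports).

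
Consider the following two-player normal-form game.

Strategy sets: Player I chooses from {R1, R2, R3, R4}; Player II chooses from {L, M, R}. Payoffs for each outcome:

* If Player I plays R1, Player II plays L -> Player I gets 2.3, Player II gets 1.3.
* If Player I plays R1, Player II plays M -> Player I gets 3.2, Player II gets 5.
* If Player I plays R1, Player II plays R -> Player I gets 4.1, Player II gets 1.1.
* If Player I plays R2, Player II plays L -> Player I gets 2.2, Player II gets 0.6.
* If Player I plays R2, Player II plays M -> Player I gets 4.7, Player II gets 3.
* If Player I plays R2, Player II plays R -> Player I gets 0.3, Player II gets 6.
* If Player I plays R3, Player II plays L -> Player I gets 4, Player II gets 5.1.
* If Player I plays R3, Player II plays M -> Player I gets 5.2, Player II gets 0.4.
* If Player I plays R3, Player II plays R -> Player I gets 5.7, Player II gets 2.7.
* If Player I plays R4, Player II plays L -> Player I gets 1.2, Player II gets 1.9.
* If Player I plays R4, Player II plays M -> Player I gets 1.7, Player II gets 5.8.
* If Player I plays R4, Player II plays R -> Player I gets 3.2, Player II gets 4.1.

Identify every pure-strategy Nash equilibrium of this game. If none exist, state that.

For each player, find the best response to each opponent profile; mutual best responses are the pure NE.
Player I against L: payoffs 2.3, 2.2, 4, 1.2 → best response R3.
Player I against M: payoffs 3.2, 4.7, 5.2, 1.7 → best response R3.
Player I against R: payoffs 4.1, 0.3, 5.7, 3.2 → best response R3.
Player II against R1: payoffs 1.3, 5, 1.1 → best response M.
Player II against R2: payoffs 0.6, 3, 6 → best response R.
Player II against R3: payoffs 5.1, 0.4, 2.7 → best response L.
Player II against R4: payoffs 1.9, 5.8, 4.1 → best response M.
Mutual best responses: (R3, L).

The unique pure-strategy Nash equilibrium is (R3, L).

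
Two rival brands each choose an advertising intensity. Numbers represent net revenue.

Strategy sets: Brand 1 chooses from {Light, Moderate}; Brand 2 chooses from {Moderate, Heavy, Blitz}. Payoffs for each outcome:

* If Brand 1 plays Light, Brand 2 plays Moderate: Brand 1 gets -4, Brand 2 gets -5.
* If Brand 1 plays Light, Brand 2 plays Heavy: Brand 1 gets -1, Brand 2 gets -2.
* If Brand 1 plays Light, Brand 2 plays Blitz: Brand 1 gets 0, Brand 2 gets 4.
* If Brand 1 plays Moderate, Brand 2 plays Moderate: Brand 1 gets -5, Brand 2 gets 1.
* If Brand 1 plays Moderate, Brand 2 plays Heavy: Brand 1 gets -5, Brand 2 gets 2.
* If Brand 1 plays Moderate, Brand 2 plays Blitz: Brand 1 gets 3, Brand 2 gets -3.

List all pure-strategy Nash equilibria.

There is no pure-strategy Nash equilibrium.

(Light, Moderate): Brand 2 can switch to Heavy (-5 → -2). Not NE.
(Light, Heavy): Brand 2 can switch to Blitz (-2 → 4). Not NE.
(Light, Blitz): Brand 1 can switch to Moderate (0 → 3). Not NE.
(Moderate, Moderate): Brand 1 can switch to Light (-5 → -4). Not NE.
(Moderate, Heavy): Brand 1 can switch to Light (-5 → -1). Not NE.
(Moderate, Blitz): Brand 2 can switch to Moderate (-3 → 1). Not NE.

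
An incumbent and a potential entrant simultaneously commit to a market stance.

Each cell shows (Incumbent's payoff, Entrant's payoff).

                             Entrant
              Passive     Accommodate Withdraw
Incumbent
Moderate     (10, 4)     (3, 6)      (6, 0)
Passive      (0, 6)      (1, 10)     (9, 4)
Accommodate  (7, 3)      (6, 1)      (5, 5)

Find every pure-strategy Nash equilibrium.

This game has no pure Nash equilibrium.

Incumbent against Passive: payoffs 10, 0, 7 → best response Moderate.
Incumbent against Accommodate: payoffs 3, 1, 6 → best response Accommodate.
Incumbent against Withdraw: payoffs 6, 9, 5 → best response Passive.
Entrant against Moderate: payoffs 4, 6, 0 → best response Accommodate.
Entrant against Passive: payoffs 6, 10, 4 → best response Accommodate.
Entrant against Accommodate: payoffs 3, 1, 5 → best response Withdraw.
No profile is a mutual best response for all players.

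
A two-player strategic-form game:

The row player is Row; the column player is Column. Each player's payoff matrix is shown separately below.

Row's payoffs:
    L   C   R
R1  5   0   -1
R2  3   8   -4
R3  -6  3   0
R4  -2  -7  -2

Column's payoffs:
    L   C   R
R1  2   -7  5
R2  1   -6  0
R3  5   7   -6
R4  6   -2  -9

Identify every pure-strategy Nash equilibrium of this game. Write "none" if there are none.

There is no pure-strategy Nash equilibrium.

(R1, L): Column can switch to R (2 → 5). Not NE.
(R1, C): Row can switch to R2 (0 → 8). Not NE.
(R1, R): Row can switch to R3 (-1 → 0). Not NE.
(R2, L): Row can switch to R1 (3 → 5). Not NE.
(R2, C): Column can switch to L (-6 → 1). Not NE.
(R2, R): Row can switch to R1 (-4 → -1). Not NE.
(R3, L): Row can switch to R1 (-6 → 5). Not NE.
(R3, C): Row can switch to R2 (3 → 8). Not NE.
(R3, R): Column can switch to L (-6 → 5). Not NE.
(R4, L): Row can switch to R1 (-2 → 5). Not NE.
(The remaining 2 profiles each have a profitable deviation by the same check.)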